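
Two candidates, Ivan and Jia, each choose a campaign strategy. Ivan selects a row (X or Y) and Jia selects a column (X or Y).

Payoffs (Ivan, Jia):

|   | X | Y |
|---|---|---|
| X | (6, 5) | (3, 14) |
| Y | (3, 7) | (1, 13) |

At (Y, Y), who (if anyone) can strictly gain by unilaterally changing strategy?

Ivan at (Y, Y) earns 1; deviating to X yields 3 — a strict improvement.
Jia earns 13; deviating to X yields 7 — not better.
Only Ivan has a strictly profitable deviation.

Ivan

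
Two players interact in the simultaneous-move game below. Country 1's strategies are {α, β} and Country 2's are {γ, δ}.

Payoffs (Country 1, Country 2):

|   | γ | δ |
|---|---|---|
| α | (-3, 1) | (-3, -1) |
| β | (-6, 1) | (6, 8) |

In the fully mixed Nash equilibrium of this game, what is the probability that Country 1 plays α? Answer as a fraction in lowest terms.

7/9

Let x be the probability that Country 1 plays α. In a completely mixed equilibrium, Country 2 must be indifferent between γ and δ.
Country 2's expected payoff from γ is x + (1−x); from δ it is −x + 8(1−x).
Setting these equal: 1 = −9x + 8, so x = 7/9.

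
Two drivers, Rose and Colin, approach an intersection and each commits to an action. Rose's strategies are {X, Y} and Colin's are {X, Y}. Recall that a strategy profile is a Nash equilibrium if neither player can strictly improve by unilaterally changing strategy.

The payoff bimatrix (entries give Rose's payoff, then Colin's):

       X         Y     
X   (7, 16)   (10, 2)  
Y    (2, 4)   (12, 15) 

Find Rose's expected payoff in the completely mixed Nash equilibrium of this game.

First find q, the probability Colin plays X, from Rose's indifference between X and Y: 7q + 10(1−q) = 2q + 12(1−q), giving q = 2/7.
Since Rose is indifferent in equilibrium, Rose's expected payoff equals the payoff from either row against (2/7, 5/7). Using X: 7(2/7) + 10(5/7) = 64/7.

64/7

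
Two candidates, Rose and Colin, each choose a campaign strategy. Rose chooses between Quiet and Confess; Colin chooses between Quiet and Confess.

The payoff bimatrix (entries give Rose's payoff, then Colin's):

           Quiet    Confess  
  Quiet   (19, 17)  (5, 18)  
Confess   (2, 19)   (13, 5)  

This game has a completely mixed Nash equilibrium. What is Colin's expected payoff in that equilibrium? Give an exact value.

First find x, the probability Rose plays Quiet, from Colin's indifference between Quiet and Confess: 17x + 19(1−x) = 18x + 5(1−x), giving x = 14/15.
Since Colin is indifferent in equilibrium, Colin's expected payoff equals the payoff from either column against (14/15, 1/15). Using Quiet: 17(14/15) + 19(1/15) = 257/15.

257/15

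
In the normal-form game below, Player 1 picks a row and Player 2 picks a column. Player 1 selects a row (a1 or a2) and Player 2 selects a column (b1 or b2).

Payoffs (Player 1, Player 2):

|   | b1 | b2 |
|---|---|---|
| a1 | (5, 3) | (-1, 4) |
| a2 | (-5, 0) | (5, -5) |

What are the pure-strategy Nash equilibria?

none

(a1, b1): Player 2 prefers b2 (4 > 3) — not an equilibrium.
(a1, b2): Player 1 prefers a2 (5 > -1) — not an equilibrium.
(a2, b1): Player 1 prefers a1 (5 > -5) — not an equilibrium.
(a2, b2): Player 2 prefers b1 (0 > -5) — not an equilibrium.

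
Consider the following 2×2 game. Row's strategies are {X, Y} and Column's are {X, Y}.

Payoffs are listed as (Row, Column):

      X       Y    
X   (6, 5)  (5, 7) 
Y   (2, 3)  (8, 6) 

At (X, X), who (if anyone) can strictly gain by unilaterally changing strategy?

Row at (X, X) earns 6; deviating to Y yields 2 — not better.
Column earns 5; deviating to Y yields 7 — a strict improvement.
Only Column has a strictly profitable deviation.

Column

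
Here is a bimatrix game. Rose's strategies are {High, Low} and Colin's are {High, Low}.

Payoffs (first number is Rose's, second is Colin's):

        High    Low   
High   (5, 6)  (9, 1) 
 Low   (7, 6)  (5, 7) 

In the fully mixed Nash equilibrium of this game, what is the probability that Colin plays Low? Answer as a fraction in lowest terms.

1/3

Let c be the probability that Colin plays High. In a completely mixed equilibrium, Rose must be indifferent between High and Low.
Rose's expected payoff from High is 5c + 9(1−c); from Low it is 7c + 5(1−c).
Setting these equal: −4c + 9 = 2c + 5, so c = 2/3.
Therefore Colin plays Low with probability 1 − 2/3 = 1/3.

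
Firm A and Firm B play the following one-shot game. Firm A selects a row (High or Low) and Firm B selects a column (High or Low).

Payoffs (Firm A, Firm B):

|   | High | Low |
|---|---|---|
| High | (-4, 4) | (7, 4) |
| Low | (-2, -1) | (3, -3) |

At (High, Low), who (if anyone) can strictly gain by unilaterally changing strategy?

Neither

Firm A at (High, Low) earns 7; deviating to Low yields 3 — not better.
Firm B earns 4; deviating to High yields 4 — not better.
Neither player can strictly improve; the profile is a Nash equilibrium.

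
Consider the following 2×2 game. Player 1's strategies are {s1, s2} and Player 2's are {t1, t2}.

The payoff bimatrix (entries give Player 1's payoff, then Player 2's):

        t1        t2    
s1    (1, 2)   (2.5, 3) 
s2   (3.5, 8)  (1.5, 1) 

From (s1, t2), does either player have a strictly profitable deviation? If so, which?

Player 1 at (s1, t2) earns 2.5; deviating to s2 yields 1.5 — not better.
Player 2 earns 3; deviating to t1 yields 2 — not better.
Neither player can strictly improve; the profile is a Nash equilibrium.

Neither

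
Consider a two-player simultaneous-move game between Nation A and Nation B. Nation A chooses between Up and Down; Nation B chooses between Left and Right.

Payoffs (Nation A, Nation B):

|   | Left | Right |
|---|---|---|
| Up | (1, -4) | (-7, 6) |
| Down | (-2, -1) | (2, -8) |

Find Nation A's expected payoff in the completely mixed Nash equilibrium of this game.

-1

First find y, the probability Nation B plays Left, from Nation A's indifference between Up and Down: y − 7(1−y) = −2y + 2(1−y), giving y = 3/4.
Since Nation A is indifferent in equilibrium, Nation A's expected payoff equals the payoff from either row against (3/4, 1/4). Using Up: (3/4) − 7(1/4) = -1.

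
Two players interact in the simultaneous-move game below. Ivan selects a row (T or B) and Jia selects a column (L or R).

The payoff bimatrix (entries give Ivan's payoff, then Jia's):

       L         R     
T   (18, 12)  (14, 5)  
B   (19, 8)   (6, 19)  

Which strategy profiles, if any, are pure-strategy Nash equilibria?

(T, L): Ivan prefers B (19 > 18) — not an equilibrium.
(T, R): Jia prefers L (12 > 5) — not an equilibrium.
(B, L): Jia prefers R (19 > 8) — not an equilibrium.
(B, R): Ivan prefers T (14 > 6) — not an equilibrium.

none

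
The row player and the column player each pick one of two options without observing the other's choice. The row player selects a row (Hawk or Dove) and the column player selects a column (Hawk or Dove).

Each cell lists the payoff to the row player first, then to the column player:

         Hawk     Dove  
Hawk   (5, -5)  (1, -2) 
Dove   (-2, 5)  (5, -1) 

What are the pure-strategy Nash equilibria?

(Hawk, Hawk): the column player prefers Dove (-2 > -5) — not an equilibrium.
(Hawk, Dove): the row player prefers Dove (5 > 1) — not an equilibrium.
(Dove, Hawk): the row player prefers Hawk (5 > -2) — not an equilibrium.
(Dove, Dove): the column player prefers Hawk (5 > -1) — not an equilibrium.

none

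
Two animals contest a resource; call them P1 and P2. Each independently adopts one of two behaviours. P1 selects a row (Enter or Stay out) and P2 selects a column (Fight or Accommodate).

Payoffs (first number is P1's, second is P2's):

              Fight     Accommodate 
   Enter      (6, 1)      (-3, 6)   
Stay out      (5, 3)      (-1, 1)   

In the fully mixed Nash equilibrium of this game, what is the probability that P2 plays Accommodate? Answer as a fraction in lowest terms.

Let q be the probability that P2 plays Fight. In a completely mixed equilibrium, P1 must be indifferent between Enter and Stay out.
P1's expected payoff from Enter is 6q − 3(1−q); from Stay out it is 5q − (1−q).
Setting these equal: 9q − 3 = 6q − 1, so q = 2/3.
Therefore P2 plays Accommodate with probability 1 − 2/3 = 1/3.

1/3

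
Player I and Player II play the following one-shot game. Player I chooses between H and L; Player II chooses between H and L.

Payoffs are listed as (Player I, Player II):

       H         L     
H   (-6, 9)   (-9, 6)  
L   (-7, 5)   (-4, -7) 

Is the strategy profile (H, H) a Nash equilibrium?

At (H, H), Player I earns -6; switching to L would give -7, so Player I has no profitable deviation.
Player II earns 9; switching to L would give 6, so Player II has no profitable deviation.
Neither player can gain by a unilateral deviation, so this profile is a Nash equilibrium.

Yes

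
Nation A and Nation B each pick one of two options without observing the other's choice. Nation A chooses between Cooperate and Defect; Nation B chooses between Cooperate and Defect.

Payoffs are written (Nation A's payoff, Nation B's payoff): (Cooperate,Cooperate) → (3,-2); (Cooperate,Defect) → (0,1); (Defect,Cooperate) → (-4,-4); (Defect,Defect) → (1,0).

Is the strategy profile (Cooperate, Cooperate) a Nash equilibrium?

No

At (Cooperate, Cooperate), Nation A earns 3; switching to Defect would give -4, so Nation A has no profitable deviation.
Nation B earns -2; switching to Defect would give 1, so Nation B would deviate.
Since at least one player can profitably deviate, this is not a Nash equilibrium.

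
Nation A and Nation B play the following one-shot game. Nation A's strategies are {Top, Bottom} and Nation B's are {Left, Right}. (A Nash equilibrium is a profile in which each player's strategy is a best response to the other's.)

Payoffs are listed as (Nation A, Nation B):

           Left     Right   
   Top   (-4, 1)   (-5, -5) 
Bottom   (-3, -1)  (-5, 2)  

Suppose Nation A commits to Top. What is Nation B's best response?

Against Top, Nation B earns 1 from Left and -5 from Right.
So Left is the best response.

Left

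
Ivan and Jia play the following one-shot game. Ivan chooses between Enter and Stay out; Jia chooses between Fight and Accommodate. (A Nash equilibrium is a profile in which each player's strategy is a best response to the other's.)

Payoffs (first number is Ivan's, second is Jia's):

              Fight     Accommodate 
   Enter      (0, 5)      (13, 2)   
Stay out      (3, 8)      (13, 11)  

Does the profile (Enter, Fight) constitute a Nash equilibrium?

At (Enter, Fight), Ivan earns 0; switching to Stay out would give 3, so Ivan would deviate.
Jia earns 5; switching to Accommodate would give 2, so Jia has no profitable deviation.
Since at least one player can profitably deviate, this is not a Nash equilibrium.

No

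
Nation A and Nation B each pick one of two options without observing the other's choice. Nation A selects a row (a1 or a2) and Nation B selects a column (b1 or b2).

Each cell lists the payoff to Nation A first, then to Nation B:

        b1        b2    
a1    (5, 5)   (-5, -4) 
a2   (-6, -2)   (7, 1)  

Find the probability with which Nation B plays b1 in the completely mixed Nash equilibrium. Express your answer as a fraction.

12/23

Let y be the probability that Nation B plays b1. In a completely mixed equilibrium, Nation A must be indifferent between a1 and a2.
Nation A's expected payoff from a1 is 5y − 5(1−y); from a2 it is −6y + 7(1−y).
Setting these equal: 10y − 5 = −13y + 7, so y = 12/23.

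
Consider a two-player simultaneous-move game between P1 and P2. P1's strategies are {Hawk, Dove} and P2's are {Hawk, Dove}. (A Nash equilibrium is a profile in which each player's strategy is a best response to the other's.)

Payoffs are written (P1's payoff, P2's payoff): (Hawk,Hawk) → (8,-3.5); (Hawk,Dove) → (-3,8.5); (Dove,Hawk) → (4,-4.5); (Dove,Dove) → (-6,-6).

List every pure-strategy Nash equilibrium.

(Hawk, Hawk): P2 prefers Dove (8.5 > -3.5) — not an equilibrium.
(Hawk, Dove): P1 gets -3 ≥ -6 from Dove, and P2 gets 8.5 ≥ -3.5 from Hawk — Nash equilibrium.
(Dove, Hawk): P1 prefers Hawk (8 > 4) — not an equilibrium.
(Dove, Dove): P1 prefers Hawk (-3 > -6); P2 prefers Hawk (-4.5 > -6) — not an equilibrium.

(Hawk, Dove)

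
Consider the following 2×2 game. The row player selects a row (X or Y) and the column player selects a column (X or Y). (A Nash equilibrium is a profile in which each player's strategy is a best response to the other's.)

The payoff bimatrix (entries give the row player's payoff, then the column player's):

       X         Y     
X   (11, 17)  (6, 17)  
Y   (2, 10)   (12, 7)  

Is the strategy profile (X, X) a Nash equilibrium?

Yes

At (X, X), the row player earns 11; switching to Y would give 2, so the row player has no profitable deviation.
The column player earns 17; switching to Y would give 17, so the column player has no profitable deviation.
Neither player can gain by a unilateral deviation, so this profile is a Nash equilibrium.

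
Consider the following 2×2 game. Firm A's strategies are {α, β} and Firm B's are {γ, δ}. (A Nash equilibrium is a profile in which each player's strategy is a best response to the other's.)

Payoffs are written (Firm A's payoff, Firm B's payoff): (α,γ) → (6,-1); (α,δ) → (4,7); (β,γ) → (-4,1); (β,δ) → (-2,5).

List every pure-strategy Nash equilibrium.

(α, γ): Firm B prefers δ (7 > -1) — not an equilibrium.
(α, δ): Firm A gets 4 ≥ -2 from β, and Firm B gets 7 ≥ -1 from γ — Nash equilibrium.
(β, γ): Firm A prefers α (6 > -4); Firm B prefers δ (5 > 1) — not an equilibrium.
(β, δ): Firm A prefers α (4 > -2) — not an equilibrium.

(α, δ)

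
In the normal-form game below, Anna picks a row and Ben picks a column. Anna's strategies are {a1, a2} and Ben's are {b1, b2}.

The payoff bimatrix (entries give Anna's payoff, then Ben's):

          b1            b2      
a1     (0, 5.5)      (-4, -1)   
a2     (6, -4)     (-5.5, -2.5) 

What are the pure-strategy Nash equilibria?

none

(a1, b1): Anna prefers a2 (6 > 0) — not an equilibrium.
(a1, b2): Ben prefers b1 (5.5 > -1) — not an equilibrium.
(a2, b1): Ben prefers b2 (-2.5 > -4) — not an equilibrium.
(a2, b2): Anna prefers a1 (-4 > -5.5) — not an equilibrium.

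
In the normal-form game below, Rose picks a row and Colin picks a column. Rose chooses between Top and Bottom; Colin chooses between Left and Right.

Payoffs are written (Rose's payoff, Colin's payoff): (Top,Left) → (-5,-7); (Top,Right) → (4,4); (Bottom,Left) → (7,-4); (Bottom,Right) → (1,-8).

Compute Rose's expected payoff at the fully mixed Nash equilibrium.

11/5

First find q, the probability Colin plays Left, from Rose's indifference between Top and Bottom: −5q + 4(1−q) = 7q + (1−q), giving q = 1/5.
Since Rose is indifferent in equilibrium, Rose's expected payoff equals the payoff from either row against (1/5, 4/5). Using Top: −5(1/5) + 4(4/5) = 11/5.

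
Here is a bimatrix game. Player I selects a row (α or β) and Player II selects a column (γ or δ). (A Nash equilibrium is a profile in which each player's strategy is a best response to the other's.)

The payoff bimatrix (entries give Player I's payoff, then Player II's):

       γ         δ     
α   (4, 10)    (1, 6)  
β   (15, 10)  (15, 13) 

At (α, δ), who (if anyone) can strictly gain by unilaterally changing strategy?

Player I at (α, δ) earns 1; deviating to β yields 15 — a strict improvement.
Player II earns 6; deviating to γ yields 10 — a strict improvement.
Both Player I and Player II have strictly profitable deviations.

Both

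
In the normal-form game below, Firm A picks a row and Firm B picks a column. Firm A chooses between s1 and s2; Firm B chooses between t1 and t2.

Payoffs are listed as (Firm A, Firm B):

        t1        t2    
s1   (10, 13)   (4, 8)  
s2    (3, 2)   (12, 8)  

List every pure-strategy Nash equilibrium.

(s1, t1) and (s2, t2)

(s1, t1): Firm A gets 10 ≥ 3 from s2, and Firm B gets 13 ≥ 8 from t2 — Nash equilibrium.
(s1, t2): Firm A prefers s2 (12 > 4); Firm B prefers t1 (13 > 8) — not an equilibrium.
(s2, t1): Firm A prefers s1 (10 > 3); Firm B prefers t2 (8 > 2) — not an equilibrium.
(s2, t2): Firm A gets 12 ≥ 4 from s1, and Firm B gets 8 ≥ 2 from t1 — Nash equilibrium.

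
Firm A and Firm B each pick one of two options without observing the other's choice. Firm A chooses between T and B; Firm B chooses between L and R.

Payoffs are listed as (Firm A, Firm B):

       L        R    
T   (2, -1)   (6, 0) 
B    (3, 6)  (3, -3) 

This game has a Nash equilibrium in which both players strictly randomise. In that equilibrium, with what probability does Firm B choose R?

Let q be the probability that Firm B plays L. In a completely mixed equilibrium, Firm A must be indifferent between T and B.
Firm A's expected payoff from T is 2q + 6(1−q); from B it is 3q + 3(1−q).
Setting these equal: −4q + 6 = 3, so q = 3/4.
Therefore Firm B plays R with probability 1 − 3/4 = 1/4.

1/4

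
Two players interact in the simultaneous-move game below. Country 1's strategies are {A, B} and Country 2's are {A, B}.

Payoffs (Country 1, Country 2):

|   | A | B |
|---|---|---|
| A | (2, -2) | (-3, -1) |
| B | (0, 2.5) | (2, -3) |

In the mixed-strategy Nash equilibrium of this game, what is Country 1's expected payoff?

4/7

First find y, the probability Country 2 plays A, from Country 1's indifference between A and B: 2y − 3(1−y) = 2(1−y), giving y = 5/7.
Since Country 1 is indifferent in equilibrium, Country 1's expected payoff equals the payoff from either row against (5/7, 2/7). Using A: 2(5/7) − 3(2/7) = 4/7.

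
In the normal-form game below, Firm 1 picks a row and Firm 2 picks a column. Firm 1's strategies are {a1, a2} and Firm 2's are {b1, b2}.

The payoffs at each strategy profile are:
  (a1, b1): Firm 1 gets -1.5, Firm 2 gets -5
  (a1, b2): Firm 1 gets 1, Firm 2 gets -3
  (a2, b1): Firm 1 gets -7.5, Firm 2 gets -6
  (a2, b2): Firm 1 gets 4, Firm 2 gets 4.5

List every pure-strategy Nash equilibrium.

(a2, b2)

(a1, b1): Firm 2 prefers b2 (-3 > -5) — not an equilibrium.
(a1, b2): Firm 1 prefers a2 (4 > 1) — not an equilibrium.
(a2, b1): Firm 1 prefers a1 (-1.5 > -7.5); Firm 2 prefers b2 (4.5 > -6) — not an equilibrium.
(a2, b2): Firm 1 gets 4 ≥ 1 from a1, and Firm 2 gets 4.5 ≥ -6 from b1 — Nash equilibrium.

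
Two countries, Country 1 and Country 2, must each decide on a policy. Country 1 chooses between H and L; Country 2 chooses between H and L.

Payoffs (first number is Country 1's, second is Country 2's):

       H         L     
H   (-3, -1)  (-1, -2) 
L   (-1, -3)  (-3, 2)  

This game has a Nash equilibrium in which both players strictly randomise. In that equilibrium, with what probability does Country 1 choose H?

5/6

Let p be the probability that Country 1 plays H. In a completely mixed equilibrium, Country 2 must be indifferent between H and L.
Country 2's expected payoff from H is −p − 3(1−p); from L it is −2p + 2(1−p).
Setting these equal: 2p − 3 = −4p + 2, so p = 5/6.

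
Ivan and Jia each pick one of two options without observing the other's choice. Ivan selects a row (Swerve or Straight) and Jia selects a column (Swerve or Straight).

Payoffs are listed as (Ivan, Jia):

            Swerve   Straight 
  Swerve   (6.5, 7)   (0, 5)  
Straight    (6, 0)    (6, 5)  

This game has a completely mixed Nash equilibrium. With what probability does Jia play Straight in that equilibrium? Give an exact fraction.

1/13

Let c be the probability that Jia plays Swerve. In a completely mixed equilibrium, Ivan must be indifferent between Swerve and Straight.
Ivan's expected payoff from Swerve is 6.5c; from Straight it is 6c + 6(1−c).
Setting these equal: 6.5c = 6, so c = 12/13.
Therefore Jia plays Straight with probability 1 − 12/13 = 1/13.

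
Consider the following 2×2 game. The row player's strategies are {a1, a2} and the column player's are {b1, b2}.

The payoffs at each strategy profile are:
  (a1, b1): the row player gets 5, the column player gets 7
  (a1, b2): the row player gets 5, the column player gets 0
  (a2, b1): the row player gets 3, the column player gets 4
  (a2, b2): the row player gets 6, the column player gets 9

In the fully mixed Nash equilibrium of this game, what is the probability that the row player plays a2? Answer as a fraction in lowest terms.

Let r be the probability that the row player plays a1. In a completely mixed equilibrium, the column player must be indifferent between b1 and b2.
The column player's expected payoff from b1 is 7r + 4(1−r); from b2 it is 9(1−r).
Setting these equal: 3r + 4 = −9r + 9, so r = 5/12.
Therefore the row player plays a2 with probability 1 − 5/12 = 7/12.

7/12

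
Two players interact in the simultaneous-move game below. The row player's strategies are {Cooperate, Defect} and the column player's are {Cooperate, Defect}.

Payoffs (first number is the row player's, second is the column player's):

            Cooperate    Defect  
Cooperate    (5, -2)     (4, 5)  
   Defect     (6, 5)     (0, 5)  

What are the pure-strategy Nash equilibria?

(Cooperate, Cooperate): the row player prefers Defect (6 > 5); the column player prefers Defect (5 > -2) — not an equilibrium.
(Cooperate, Defect): the row player gets 4 ≥ 0 from Defect, and the column player gets 5 ≥ -2 from Cooperate — Nash equilibrium.
(Defect, Cooperate): the row player gets 6 ≥ 5 from Cooperate, and the column player gets 5 ≥ 5 from Defect — Nash equilibrium.
(Defect, Defect): the row player prefers Cooperate (4 > 0) — not an equilibrium.

(Cooperate, Defect) and (Defect, Cooperate)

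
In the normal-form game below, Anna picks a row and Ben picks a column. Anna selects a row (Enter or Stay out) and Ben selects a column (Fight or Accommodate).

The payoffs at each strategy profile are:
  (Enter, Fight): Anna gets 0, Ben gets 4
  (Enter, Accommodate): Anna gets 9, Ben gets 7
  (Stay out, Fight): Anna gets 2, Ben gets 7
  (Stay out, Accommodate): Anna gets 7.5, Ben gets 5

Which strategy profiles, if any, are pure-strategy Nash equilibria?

(Enter, Accommodate) and (Stay out, Fight)

(Enter, Fight): Anna prefers Stay out (2 > 0); Ben prefers Accommodate (7 > 4) — not an equilibrium.
(Enter, Accommodate): Anna gets 9 ≥ 7.5 from Stay out, and Ben gets 7 ≥ 4 from Fight — Nash equilibrium.
(Stay out, Fight): Anna gets 2 ≥ 0 from Enter, and Ben gets 7 ≥ 5 from Accommodate — Nash equilibrium.
(Stay out, Accommodate): Anna prefers Enter (9 > 7.5); Ben prefers Fight (7 > 5) — not an equilibrium.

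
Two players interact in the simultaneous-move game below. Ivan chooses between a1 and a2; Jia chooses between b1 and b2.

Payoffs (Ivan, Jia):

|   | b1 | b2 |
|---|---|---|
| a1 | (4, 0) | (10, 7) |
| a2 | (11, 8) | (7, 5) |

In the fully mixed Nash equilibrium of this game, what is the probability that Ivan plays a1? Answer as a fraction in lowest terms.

Let p be the probability that Ivan plays a1. In a completely mixed equilibrium, Jia must be indifferent between b1 and b2.
Jia's expected payoff from b1 is 8(1−p); from b2 it is 7p + 5(1−p).
Setting these equal: −8p + 8 = 2p + 5, so p = 3/10.

3/10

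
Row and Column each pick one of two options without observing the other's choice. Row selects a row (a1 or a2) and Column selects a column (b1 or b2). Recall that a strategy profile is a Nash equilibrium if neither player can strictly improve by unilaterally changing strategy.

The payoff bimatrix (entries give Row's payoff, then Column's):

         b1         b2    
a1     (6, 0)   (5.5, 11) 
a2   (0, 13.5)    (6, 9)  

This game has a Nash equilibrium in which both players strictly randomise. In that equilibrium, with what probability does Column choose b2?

12/13

Let q be the probability that Column plays b1. In a completely mixed equilibrium, Row must be indifferent between a1 and a2.
Row's expected payoff from a1 is 6q + 5.5(1−q); from a2 it is 6(1−q).
Setting these equal: 0.5q + 5.5 = −6q + 6, so q = 1/13.
Therefore Column plays b2 with probability 1 − 1/13 = 12/13.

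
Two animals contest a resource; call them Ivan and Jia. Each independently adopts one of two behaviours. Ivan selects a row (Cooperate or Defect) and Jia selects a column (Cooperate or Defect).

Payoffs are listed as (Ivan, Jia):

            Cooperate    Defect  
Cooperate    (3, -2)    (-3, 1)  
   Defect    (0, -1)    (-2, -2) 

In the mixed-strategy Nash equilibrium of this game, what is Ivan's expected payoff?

First find q, the probability Jia plays Cooperate, from Ivan's indifference between Cooperate and Defect: 3q − 3(1−q) = −2(1−q), giving q = 1/4.
Since Ivan is indifferent in equilibrium, Ivan's expected payoff equals the payoff from either row against (1/4, 3/4). Using Cooperate: 3(1/4) − 3(3/4) = -3/2.

-3/2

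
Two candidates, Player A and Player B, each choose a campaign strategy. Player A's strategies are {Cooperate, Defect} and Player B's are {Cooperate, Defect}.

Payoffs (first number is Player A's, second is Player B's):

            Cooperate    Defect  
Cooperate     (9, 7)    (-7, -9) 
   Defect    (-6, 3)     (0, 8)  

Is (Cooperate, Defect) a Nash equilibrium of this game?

At (Cooperate, Defect), Player A earns -7; switching to Defect would give 0, so Player A would deviate.
Player B earns -9; switching to Cooperate would give 7, so Player B would deviate.
Since at least one player can profitably deviate, this is not a Nash equilibrium.

No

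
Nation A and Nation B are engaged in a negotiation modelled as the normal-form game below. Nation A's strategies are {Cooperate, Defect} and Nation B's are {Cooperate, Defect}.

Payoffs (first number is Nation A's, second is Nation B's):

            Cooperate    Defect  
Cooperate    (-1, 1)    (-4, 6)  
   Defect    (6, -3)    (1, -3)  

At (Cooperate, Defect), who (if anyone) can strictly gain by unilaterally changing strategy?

Nation A at (Cooperate, Defect) earns -4; deviating to Defect yields 1 — a strict improvement.
Nation B earns 6; deviating to Cooperate yields 1 — not better.
Only Nation A has a strictly profitable deviation.

Nation A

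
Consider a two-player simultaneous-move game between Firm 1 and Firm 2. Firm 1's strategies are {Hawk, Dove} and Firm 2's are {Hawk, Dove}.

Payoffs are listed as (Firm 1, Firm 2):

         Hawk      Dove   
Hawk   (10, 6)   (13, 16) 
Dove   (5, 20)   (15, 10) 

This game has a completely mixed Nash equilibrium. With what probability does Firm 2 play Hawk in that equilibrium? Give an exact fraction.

2/7

Let y be the probability that Firm 2 plays Hawk. In a completely mixed equilibrium, Firm 1 must be indifferent between Hawk and Dove.
Firm 1's expected payoff from Hawk is 10y + 13(1−y); from Dove it is 5y + 15(1−y).
Setting these equal: −3y + 13 = −10y + 15, so y = 2/7.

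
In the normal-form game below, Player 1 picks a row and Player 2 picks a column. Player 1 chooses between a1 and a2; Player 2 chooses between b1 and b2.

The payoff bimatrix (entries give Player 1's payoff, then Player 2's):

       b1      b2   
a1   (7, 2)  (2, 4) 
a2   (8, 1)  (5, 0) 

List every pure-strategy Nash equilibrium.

(a1, b1): Player 1 prefers a2 (8 > 7); Player 2 prefers b2 (4 > 2) — not an equilibrium.
(a1, b2): Player 1 prefers a2 (5 > 2) — not an equilibrium.
(a2, b1): Player 1 gets 8 ≥ 7 from a1, and Player 2 gets 1 ≥ 0 from b2 — Nash equilibrium.
(a2, b2): Player 2 prefers b1 (1 > 0) — not an equilibrium.

(a2, b1)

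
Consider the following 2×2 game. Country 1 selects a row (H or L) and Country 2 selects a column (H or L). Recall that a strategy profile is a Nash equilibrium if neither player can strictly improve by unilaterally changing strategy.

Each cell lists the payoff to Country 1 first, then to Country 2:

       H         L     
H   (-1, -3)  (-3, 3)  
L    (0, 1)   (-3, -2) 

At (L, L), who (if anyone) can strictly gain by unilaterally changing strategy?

Country 1 at (L, L) earns -3; deviating to H yields -3 — not better.
Country 2 earns -2; deviating to H yields 1 — a strict improvement.
Only Country 2 has a strictly profitable deviation.

Country 2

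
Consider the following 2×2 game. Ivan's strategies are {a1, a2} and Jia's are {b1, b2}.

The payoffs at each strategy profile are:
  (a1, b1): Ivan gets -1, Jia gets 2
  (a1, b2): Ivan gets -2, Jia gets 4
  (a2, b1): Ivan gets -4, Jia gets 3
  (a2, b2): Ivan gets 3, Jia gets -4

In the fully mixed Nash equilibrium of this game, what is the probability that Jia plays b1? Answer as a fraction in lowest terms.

5/8

Let y be the probability that Jia plays b1. In a completely mixed equilibrium, Ivan must be indifferent between a1 and a2.
Ivan's expected payoff from a1 is −y − 2(1−y); from a2 it is −4y + 3(1−y).
Setting these equal: y − 2 = −7y + 3, so y = 5/8.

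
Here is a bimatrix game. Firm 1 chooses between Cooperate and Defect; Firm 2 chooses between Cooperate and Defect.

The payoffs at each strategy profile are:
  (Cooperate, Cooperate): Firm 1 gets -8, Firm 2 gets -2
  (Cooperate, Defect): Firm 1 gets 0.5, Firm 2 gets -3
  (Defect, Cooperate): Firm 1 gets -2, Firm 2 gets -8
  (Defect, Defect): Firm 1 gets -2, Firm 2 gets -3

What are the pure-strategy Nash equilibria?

none

(Cooperate, Cooperate): Firm 1 prefers Defect (-2 > -8) — not an equilibrium.
(Cooperate, Defect): Firm 2 prefers Cooperate (-2 > -3) — not an equilibrium.
(Defect, Cooperate): Firm 2 prefers Defect (-3 > -8) — not an equilibrium.
(Defect, Defect): Firm 1 prefers Cooperate (0.5 > -2) — not an equilibrium.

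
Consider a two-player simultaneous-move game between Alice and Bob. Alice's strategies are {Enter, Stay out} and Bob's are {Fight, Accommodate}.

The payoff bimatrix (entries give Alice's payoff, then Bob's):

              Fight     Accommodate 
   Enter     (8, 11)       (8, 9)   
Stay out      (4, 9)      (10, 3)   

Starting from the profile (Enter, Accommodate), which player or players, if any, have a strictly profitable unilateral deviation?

Both

Alice at (Enter, Accommodate) earns 8; deviating to Stay out yields 10 — a strict improvement.
Bob earns 9; deviating to Fight yields 11 — a strict improvement.
Both Alice and Bob have strictly profitable deviations.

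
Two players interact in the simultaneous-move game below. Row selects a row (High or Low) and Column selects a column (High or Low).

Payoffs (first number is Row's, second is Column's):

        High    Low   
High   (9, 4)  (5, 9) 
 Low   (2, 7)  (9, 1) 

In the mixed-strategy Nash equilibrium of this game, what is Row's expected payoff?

First find q, the probability Column plays High, from Row's indifference between High and Low: 9q + 5(1−q) = 2q + 9(1−q), giving q = 4/11.
Since Row is indifferent in equilibrium, Row's expected payoff equals the payoff from either row against (4/11, 7/11). Using High: 9(4/11) + 5(7/11) = 71/11.

71/11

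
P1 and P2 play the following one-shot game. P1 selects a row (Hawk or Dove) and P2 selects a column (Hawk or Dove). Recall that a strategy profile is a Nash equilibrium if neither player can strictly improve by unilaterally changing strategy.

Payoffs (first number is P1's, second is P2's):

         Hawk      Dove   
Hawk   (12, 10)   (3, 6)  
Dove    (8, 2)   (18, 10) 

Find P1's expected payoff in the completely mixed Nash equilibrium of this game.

First find y, the probability P2 plays Hawk, from P1's indifference between Hawk and Dove: 12y + 3(1−y) = 8y + 18(1−y), giving y = 15/19.
Since P1 is indifferent in equilibrium, P1's expected payoff equals the payoff from either row against (15/19, 4/19). Using Hawk: 12(15/19) + 3(4/19) = 192/19.

192/19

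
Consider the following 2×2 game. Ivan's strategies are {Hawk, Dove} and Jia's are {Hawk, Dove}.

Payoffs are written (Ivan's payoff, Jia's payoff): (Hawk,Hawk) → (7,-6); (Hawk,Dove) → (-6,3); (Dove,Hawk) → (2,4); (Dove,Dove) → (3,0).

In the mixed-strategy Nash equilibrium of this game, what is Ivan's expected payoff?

First find q, the probability Jia plays Hawk, from Ivan's indifference between Hawk and Dove: 7q − 6(1−q) = 2q + 3(1−q), giving q = 9/14.
Since Ivan is indifferent in equilibrium, Ivan's expected payoff equals the payoff from either row against (9/14, 5/14). Using Hawk: 7(9/14) − 6(5/14) = 33/14.

33/14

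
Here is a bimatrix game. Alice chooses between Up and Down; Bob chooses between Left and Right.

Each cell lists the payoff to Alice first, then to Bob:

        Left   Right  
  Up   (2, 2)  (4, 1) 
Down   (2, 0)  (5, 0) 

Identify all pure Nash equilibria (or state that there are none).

(Up, Left) and (Down, Left) and (Down, Right)

(Up, Left): Alice gets 2 ≥ 2 from Down, and Bob gets 2 ≥ 1 from Right — Nash equilibrium.
(Up, Right): Alice prefers Down (5 > 4); Bob prefers Left (2 > 1) — not an equilibrium.
(Down, Left): Alice gets 2 ≥ 2 from Up, and Bob gets 0 ≥ 0 from Right — Nash equilibrium.
(Down, Right): Alice gets 5 ≥ 4 from Up, and Bob gets 0 ≥ 0 from Left — Nash equilibrium.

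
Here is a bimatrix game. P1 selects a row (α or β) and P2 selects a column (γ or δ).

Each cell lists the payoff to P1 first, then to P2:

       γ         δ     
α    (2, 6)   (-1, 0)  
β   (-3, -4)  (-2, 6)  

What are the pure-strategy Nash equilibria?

(α, γ)

(α, γ): P1 gets 2 ≥ -3 from β, and P2 gets 6 ≥ 0 from δ — Nash equilibrium.
(α, δ): P2 prefers γ (6 > 0) — not an equilibrium.
(β, γ): P1 prefers α (2 > -3); P2 prefers δ (6 > -4) — not an equilibrium.
(β, δ): P1 prefers α (-1 > -2) — not an equilibrium.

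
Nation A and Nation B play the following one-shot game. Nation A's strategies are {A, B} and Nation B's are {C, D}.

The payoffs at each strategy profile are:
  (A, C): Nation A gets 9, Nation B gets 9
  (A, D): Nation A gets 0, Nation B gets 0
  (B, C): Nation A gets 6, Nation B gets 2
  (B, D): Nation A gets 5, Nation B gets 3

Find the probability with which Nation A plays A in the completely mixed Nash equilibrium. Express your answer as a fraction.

1/10

Let p be the probability that Nation A plays A. In a completely mixed equilibrium, Nation B must be indifferent between C and D.
Nation B's expected payoff from C is 9p + 2(1−p); from D it is 3(1−p).
Setting these equal: 7p + 2 = −3p + 3, so p = 1/10.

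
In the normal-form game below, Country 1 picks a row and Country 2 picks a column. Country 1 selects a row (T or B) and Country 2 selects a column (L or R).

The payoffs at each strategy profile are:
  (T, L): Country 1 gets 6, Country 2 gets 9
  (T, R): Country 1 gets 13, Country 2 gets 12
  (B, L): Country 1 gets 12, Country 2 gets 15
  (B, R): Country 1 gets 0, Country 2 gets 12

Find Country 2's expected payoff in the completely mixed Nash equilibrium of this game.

First find p, the probability Country 1 plays T, from Country 2's indifference between L and R: 9p + 15(1−p) = 12p + 12(1−p), giving p = 1/2.
Since Country 2 is indifferent in equilibrium, Country 2's expected payoff equals the payoff from either column against (1/2, 1/2). Using L: 9(1/2) + 15(1/2) = 12.

12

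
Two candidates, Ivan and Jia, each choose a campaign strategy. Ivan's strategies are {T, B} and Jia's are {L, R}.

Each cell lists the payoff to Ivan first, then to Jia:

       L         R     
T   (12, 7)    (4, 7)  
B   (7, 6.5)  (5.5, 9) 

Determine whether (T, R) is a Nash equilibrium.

No

At (T, R), Ivan earns 4; switching to B would give 5.5, so Ivan would deviate.
Jia earns 7; switching to L would give 7, so Jia has no profitable deviation.
Since at least one player can profitably deviate, this is not a Nash equilibrium.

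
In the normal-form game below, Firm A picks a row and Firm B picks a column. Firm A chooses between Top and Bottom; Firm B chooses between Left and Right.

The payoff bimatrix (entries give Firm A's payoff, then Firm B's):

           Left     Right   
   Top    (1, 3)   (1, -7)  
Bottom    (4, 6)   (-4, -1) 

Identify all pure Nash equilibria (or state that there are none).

(Top, Left): Firm A prefers Bottom (4 > 1) — not an equilibrium.
(Top, Right): Firm B prefers Left (3 > -7) — not an equilibrium.
(Bottom, Left): Firm A gets 4 ≥ 1 from Top, and Firm B gets 6 ≥ -1 from Right — Nash equilibrium.
(Bottom, Right): Firm A prefers Top (1 > -4); Firm B prefers Left (6 > -1) — not an equilibrium.

(Bottom, Left)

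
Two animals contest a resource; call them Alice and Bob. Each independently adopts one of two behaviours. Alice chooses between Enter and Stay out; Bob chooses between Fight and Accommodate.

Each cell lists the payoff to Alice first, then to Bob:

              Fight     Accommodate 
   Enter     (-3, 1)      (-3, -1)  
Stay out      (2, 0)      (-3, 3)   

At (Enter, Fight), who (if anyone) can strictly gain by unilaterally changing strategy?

Alice at (Enter, Fight) earns -3; deviating to Stay out yields 2 — a strict improvement.
Bob earns 1; deviating to Accommodate yields -1 — not better.
Only Alice has a strictly profitable deviation.

Alice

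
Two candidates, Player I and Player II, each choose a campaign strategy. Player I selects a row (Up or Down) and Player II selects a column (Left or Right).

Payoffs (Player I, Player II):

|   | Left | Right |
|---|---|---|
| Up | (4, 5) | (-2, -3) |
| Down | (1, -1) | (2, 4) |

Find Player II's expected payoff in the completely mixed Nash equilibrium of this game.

First find p, the probability Player I plays Up, from Player II's indifference between Left and Right: 5p − (1−p) = −3p + 4(1−p), giving p = 5/13.
Since Player II is indifferent in equilibrium, Player II's expected payoff equals the payoff from either column against (5/13, 8/13). Using Left: 5(5/13) − (8/13) = 17/13.

17/13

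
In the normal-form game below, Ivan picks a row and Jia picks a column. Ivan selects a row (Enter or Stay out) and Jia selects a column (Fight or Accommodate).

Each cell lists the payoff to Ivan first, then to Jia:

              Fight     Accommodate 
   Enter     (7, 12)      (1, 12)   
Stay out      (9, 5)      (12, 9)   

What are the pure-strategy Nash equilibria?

(Stay out, Accommodate)

(Enter, Fight): Ivan prefers Stay out (9 > 7) — not an equilibrium.
(Enter, Accommodate): Ivan prefers Stay out (12 > 1) — not an equilibrium.
(Stay out, Fight): Jia prefers Accommodate (9 > 5) — not an equilibrium.
(Stay out, Accommodate): Ivan gets 12 ≥ 1 from Enter, and Jia gets 9 ≥ 5 from Fight — Nash equilibrium.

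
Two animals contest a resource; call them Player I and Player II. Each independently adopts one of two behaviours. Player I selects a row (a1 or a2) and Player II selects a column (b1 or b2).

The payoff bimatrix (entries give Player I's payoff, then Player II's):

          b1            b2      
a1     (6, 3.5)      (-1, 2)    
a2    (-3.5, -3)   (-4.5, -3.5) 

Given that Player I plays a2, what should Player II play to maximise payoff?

b1

Against a2, Player II earns -3 from b1 and -3.5 from b2.
So b1 is the best response.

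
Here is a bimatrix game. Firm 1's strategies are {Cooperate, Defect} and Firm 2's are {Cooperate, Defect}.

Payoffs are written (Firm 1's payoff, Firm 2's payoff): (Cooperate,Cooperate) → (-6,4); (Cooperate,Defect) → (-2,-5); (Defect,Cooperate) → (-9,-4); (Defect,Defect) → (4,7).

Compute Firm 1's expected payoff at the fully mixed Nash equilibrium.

-14/3

First find q, the probability Firm 2 plays Cooperate, from Firm 1's indifference between Cooperate and Defect: −6q − 2(1−q) = −9q + 4(1−q), giving q = 2/3.
Since Firm 1 is indifferent in equilibrium, Firm 1's expected payoff equals the payoff from either row against (2/3, 1/3). Using Cooperate: −6(2/3) − 2(1/3) = -14/3.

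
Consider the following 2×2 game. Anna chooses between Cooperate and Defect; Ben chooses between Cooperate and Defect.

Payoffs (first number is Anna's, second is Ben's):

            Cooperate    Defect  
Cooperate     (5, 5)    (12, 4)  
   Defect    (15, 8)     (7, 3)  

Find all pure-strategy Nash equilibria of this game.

(Defect, Cooperate)

(Cooperate, Cooperate): Anna prefers Defect (15 > 5) — not an equilibrium.
(Cooperate, Defect): Ben prefers Cooperate (5 > 4) — not an equilibrium.
(Defect, Cooperate): Anna gets 15 ≥ 5 from Cooperate, and Ben gets 8 ≥ 3 from Defect — Nash equilibrium.
(Defect, Defect): Anna prefers Cooperate (12 > 7); Ben prefers Cooperate (8 > 3) — not an equilibrium.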